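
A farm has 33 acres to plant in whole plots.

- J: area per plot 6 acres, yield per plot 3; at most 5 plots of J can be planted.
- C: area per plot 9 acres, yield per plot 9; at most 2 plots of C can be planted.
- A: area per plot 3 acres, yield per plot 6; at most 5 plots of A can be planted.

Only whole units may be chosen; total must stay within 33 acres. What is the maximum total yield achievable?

Take 2×C and 5×A: area 33 ≤ 33, yield 2·9 + 5·6 = 48.
A has the best ratio (6/3) and is taken to its limit of 5; remaining capacity is filled optimally with the others.

48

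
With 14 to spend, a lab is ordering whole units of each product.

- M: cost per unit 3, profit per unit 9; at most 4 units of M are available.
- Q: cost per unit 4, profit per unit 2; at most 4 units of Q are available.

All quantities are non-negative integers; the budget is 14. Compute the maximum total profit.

Take 4×M: cost 12 ≤ 14, profit 4·9 = 36.
M has the best ratio (9/3) and is taken to its limit of 4; remaining capacity is filled optimally with the others.

36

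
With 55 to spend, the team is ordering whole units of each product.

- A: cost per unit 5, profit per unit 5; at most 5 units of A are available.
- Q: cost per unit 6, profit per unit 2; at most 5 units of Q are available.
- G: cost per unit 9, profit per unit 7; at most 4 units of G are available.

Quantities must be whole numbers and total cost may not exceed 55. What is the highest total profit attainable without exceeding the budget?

46

A has the best ratio (5/5); taking only A gives at most 5×5 = 25 (stopped by the supply cap of 5).
Mixing does better — 5×A and 3×G: cost 52 ≤ 55, profit 5·5 + 3·7 = 46.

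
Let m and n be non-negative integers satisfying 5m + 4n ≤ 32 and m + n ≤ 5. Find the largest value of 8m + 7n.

40

(m,n)=(5,0) is feasible, giving 40.
(m,n)=(4,1) is feasible, giving 39.
(m,n)=(4,0) is feasible, giving 32.
The best lattice point is (5,0), giving 40.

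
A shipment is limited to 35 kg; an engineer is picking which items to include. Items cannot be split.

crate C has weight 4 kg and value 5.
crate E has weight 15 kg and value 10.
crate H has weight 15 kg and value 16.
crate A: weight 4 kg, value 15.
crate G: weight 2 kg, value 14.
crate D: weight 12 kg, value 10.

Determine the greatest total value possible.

55

Take crate H, crate A, crate G, and crate D: weight 15 + 4 + 2 + 12 = 33 ≤ 35, value 16 + 15 + 14 + 10 = 55.
No other feasible combination does better.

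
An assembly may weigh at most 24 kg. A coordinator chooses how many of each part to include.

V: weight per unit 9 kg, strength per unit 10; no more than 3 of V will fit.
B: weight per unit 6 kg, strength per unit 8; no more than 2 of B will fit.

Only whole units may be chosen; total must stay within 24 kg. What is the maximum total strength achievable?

28

B has the best ratio (8/6); taking only B gives at most 2×8 = 16 (stopped by the supply cap of 2).
Mixing does better — 2×V and 1×B: weight 24 ≤ 24, strength 2·10 + 1·8 = 28.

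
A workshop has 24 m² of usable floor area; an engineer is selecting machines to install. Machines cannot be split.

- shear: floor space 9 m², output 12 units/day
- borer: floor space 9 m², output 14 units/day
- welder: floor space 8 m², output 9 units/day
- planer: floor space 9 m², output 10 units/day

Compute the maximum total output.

26

borer + planer: floor space 9 + 9 = 18 ≤ 24, output 14 + 10 = 24.
borer + welder: floor space 9 + 8 = 17 ≤ 24, output 14 + 9 = 23.
shear + borer: floor space 9 + 9 = 18 ≤ 24, output 12 + 14 = 26.
Best is shear and borer with total output 26.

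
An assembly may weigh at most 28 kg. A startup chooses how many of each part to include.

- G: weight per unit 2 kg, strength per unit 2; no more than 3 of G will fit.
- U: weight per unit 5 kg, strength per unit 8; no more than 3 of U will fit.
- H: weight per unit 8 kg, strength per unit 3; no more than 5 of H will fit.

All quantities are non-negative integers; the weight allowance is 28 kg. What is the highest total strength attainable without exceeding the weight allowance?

Take 2×G, 3×U, and 1×H: weight 27 ≤ 28, strength 2·2 + 3·8 + 1·3 = 31.
U has the best ratio (8/5) and is taken to its limit of 3; remaining capacity is filled optimally with the others.

31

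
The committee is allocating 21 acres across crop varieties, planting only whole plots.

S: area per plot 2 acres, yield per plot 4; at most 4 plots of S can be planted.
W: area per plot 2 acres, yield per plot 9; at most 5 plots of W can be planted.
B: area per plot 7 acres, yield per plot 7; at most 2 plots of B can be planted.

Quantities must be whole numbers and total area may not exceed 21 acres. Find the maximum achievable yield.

61

Take 4×S and 5×W: area 18 ≤ 21, yield 4·4 + 5·9 = 61.
W has the best ratio (9/2) and is taken to its limit of 5; remaining capacity is filled optimally with the others.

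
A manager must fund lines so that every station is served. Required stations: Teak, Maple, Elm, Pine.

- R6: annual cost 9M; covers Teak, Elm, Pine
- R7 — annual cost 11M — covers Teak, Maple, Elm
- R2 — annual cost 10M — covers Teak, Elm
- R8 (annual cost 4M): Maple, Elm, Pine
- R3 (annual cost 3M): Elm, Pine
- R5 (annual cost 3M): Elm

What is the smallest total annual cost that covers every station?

13

Choose R6 and R8: together they cover Teak, Maple, Elm, Pine — every station.
Total annual cost: 9 + 4 = 13.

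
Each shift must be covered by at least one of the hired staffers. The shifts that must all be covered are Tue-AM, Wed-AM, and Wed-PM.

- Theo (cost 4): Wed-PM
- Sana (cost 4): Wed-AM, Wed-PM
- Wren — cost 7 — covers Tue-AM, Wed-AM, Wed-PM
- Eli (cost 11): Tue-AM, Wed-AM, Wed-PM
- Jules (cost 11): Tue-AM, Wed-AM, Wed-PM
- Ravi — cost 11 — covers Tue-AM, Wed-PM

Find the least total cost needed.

7

This is an integer covering problem.
Wren alone covers Tue-AM, Wed-AM, Wed-PM — every shift.
Total cost: 7.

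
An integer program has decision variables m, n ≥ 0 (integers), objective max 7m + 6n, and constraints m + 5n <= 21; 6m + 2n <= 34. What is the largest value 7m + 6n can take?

(m,n)=(5,2) is feasible, giving 47.
(m,n)=(4,3) is feasible, giving 46.
(m,n)=(5,1) is feasible, giving 41.
(m,n)=(4,2) is feasible, giving 40.
Maximum is 47 at (m,n)=(5,2).

47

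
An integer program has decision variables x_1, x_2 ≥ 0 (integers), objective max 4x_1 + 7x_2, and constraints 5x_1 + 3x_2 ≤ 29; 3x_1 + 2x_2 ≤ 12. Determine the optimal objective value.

42

(x_1,x_2)=(0,6): 5·0+3·6=18≤29, 3·0+2·6=12≤12, objective 42.
(x_1,x_2)=(0,5): 5·0+3·5=15≤29, 3·0+2·5=10≤12, objective 35.
No feasible integer point exceeds 42.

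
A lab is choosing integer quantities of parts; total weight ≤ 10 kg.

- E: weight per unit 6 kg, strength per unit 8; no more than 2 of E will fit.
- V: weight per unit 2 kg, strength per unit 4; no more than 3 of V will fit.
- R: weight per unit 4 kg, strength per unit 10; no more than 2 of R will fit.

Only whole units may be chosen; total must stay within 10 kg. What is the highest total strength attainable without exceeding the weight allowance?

Take 1×V and 2×R: weight 10 ≤ 10, strength 1·4 + 2·10 = 24.
R has the best ratio (10/4) and is taken to its limit of 2; remaining capacity is filled optimally with the others.

24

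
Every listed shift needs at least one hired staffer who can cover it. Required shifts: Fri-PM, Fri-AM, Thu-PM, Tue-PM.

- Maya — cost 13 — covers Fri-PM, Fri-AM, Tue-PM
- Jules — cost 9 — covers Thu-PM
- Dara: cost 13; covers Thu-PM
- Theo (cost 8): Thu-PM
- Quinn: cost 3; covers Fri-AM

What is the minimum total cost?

21

This is a weighted set-cover instance.
The greedy cost-per-new-shift heuristic would pick Quinn, Maya, and Theo for 24, but a cheaper cover exists.
Choose Maya and Theo: together they cover Fri-PM, Fri-AM, Thu-PM, Tue-PM — every shift.
Total cost: 13 + 8 = 21.
No cover costs less than 21.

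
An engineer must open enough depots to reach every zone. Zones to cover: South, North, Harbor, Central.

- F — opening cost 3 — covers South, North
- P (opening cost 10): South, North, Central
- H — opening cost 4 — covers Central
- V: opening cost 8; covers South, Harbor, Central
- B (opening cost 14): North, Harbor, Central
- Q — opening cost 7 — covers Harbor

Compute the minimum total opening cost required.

The greedy cost-per-new-zone heuristic would pick F, H, and Q for 14, but a cheaper cover exists.
Choose F and V: together they cover South, North, Harbor, Central — every zone.
Total opening cost: 3 + 8 = 11.
No cover costs less than 11.

11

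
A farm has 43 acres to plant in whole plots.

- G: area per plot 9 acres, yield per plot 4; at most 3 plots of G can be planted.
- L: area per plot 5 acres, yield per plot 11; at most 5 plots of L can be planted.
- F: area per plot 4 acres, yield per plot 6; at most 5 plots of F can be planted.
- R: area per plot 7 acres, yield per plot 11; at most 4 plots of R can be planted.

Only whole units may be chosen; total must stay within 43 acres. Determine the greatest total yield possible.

83

5×L, 1×F, and 2×R: area 43 ≤ 43, yield 5·11 + 1·6 + 2·11 = 83.
4×L, 4×F, and 1×R: area 43 ≤ 43, yield 4·11 + 4·6 + 1·11 = 79.
Best is 83.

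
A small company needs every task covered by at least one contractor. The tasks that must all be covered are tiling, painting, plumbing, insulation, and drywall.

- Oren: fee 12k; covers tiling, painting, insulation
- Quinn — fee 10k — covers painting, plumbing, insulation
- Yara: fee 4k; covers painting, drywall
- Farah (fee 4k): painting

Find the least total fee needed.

26

Choose Oren, Quinn, and Yara: together they cover tiling, painting, plumbing, insulation, drywall — every task.
Total fee: 12 + 10 + 4 = 26.
No cover costs less than 26.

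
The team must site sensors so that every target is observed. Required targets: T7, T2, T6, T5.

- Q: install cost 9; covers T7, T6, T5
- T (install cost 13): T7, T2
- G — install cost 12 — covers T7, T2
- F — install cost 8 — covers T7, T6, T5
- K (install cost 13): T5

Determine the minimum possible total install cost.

Choose G and F: together they cover T7, T2, T6, T5 — every target.
Total install cost: 12 + 8 = 20.
No cover costs less than 20.

20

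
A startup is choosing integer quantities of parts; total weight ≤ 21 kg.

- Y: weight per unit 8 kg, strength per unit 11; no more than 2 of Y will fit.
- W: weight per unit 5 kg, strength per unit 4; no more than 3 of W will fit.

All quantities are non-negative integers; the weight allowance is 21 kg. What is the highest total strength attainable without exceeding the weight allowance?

26

Take 2×Y and 1×W: weight 21 ≤ 21, strength 2·11 + 1·4 = 26.
Y has the best ratio (11/8) and is taken to its limit of 2; remaining capacity is filled optimally with the others.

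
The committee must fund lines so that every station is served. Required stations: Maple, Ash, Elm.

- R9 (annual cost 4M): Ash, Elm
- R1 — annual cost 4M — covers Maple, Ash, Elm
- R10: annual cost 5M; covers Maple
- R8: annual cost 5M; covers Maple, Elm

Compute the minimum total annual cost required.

R1 alone covers Maple, Ash, Elm — every station.
Total annual cost: 4.
No cover costs less than 4.

4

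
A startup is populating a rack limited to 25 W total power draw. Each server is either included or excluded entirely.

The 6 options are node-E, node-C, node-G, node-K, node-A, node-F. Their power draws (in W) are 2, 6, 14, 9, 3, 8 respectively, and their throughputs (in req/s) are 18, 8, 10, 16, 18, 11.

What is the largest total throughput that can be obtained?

63

Allowing fractional choices, the relaxed optimum would be about 67.0, but servers are indivisible.
node-E + node-C + node-A + node-F: power draw 2 + 6 + 3 + 8 = 19 ≤ 25, throughput 18 + 8 + 18 + 11 = 55.
node-E + node-K + node-A + node-F: power draw 2 + 9 + 3 + 8 = 22 ≤ 25, throughput 18 + 16 + 18 + 11 = 63.
node-E + node-C + node-K + node-A: power draw 2 + 6 + 9 + 3 = 20 ≤ 25, throughput 18 + 8 + 16 + 18 = 60.
Best is node-E, node-K, node-A, and node-F with total throughput 63.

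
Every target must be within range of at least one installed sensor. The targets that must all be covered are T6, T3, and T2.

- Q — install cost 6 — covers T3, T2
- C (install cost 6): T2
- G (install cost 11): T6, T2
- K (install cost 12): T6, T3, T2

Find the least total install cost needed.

12

K alone covers T6, T3, T2 — every target.
Total install cost: 12.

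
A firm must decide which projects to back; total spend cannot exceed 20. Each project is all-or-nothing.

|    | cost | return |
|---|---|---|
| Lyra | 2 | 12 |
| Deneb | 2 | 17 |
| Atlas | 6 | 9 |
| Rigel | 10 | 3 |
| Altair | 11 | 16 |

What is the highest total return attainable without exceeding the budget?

Allowing fractional choices, the relaxed optimum would be about 52.5, but projects are indivisible.
Deneb + Atlas + Altair: cost 2 + 6 + 11 = 19 ≤ 20, return 17 + 9 + 16 = 42.
Lyra + Deneb + Atlas + Rigel: cost 2 + 2 + 6 + 10 = 20 ≤ 20, return 12 + 17 + 9 + 3 = 41.
Lyra + Deneb + Altair: cost 2 + 2 + 11 = 15 ≤ 20, return 12 + 17 + 16 = 45.
Best is Lyra, Deneb, and Altair with total return 45.

45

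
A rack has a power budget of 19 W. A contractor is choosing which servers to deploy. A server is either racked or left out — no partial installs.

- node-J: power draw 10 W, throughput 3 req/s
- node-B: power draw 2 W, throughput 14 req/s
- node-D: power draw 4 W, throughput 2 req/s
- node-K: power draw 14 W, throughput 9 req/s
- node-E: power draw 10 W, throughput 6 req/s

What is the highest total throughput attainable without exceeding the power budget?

Take node-B and node-K: power draw 2 + 14 = 16 ≤ 19, throughput 14 + 9 = 23.
No other feasible combination does better.

23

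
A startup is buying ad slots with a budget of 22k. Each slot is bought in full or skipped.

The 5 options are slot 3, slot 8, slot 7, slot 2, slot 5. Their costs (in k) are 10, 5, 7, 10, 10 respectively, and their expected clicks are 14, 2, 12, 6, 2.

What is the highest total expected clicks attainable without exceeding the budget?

slot 3 + slot 7: cost 10 + 7 = 17 ≤ 22, expected clicks 14 + 12 = 26.
slot 3 + slot 2: cost 10 + 10 = 20 ≤ 22, expected clicks 14 + 6 = 20.
slot 3 + slot 8 + slot 7: cost 10 + 5 + 7 = 22 ≤ 22, expected clicks 14 + 2 + 12 = 28.
Best is slot 3, slot 8, and slot 7 with total expected clicks 28.

28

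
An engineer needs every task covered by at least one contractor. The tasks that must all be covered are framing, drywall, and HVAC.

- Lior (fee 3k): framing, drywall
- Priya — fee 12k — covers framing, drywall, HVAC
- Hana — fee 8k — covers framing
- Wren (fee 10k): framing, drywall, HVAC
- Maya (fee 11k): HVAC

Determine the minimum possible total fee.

This is an integer covering problem.
The greedy cost-per-new-task heuristic would pick Lior and Wren for 13, but a cheaper cover exists.
Wren alone covers framing, drywall, HVAC — every task.
Total fee: 10.
No cover costs less than 10.

10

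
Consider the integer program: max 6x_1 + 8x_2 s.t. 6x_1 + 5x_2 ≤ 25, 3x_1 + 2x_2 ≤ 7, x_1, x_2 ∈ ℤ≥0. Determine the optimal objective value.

Relaxing integrality, the LP optimum is 28.00 at (x_1,x_2) = (0, 3.5), which is not an integer point.
(x_1,x_2)=(0,3): 6·0+5·3=15≤25, 3·0+2·3=6≤7, objective 24.
(x_1,x_2)=(1,2): 6·1+5·2=16≤25, 3·1+2·2=7≤7, objective 22.
(x_1,x_2)=(0,2): 6·0+5·2=10≤25, 3·0+2·2=4≤7, objective 16.
The best lattice point is (0,3), giving 24.

24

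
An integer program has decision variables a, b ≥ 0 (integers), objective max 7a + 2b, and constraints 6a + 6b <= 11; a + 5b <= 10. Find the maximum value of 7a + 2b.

The continuous relaxation peaks at (1.83, 0) with value 12.83; rounding to a feasible lattice point costs some objective.
(a,b)=(1,0): 6·1+6·0=6≤11, 1·1+5·0=1≤10, objective 7.
(a,b)=(0,1): 6·0+6·1=6≤11, 1·0+5·1=5≤10, objective 2.
(a,b)=(0,0): 6·0+6·0=0≤11, 1·0+5·0=0≤10, objective 0.
Maximum is 7 at (a,b)=(1,0).

7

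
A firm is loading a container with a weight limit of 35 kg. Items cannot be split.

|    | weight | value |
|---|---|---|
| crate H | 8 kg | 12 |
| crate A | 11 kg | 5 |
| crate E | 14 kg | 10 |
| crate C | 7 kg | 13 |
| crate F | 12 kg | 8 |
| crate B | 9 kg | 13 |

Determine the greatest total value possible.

43

Treat it as a binary knapsack problem.
crate H + crate A + crate C + crate B: weight 8 + 11 + 7 + 9 = 35 ≤ 35, value 12 + 5 + 13 + 13 = 43.
crate H + crate C + crate B: weight 8 + 7 + 9 = 24 ≤ 35, value 12 + 13 + 13 = 38.
Best is crate H, crate A, crate C, and crate B with total value 43.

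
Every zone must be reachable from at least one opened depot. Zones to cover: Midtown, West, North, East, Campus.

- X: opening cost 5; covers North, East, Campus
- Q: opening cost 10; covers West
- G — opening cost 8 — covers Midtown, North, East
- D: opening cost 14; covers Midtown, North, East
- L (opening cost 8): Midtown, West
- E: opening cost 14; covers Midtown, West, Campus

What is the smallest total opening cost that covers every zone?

13

Choose X and L: together they cover Midtown, West, North, East, Campus — every zone.
Total opening cost: 5 + 8 = 13.
No cover costs less than 13.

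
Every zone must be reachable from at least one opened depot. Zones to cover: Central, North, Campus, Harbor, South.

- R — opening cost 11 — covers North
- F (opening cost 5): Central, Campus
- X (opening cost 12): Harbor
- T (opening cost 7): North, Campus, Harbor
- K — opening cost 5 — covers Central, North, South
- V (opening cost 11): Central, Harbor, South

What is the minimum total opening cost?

Choose T and K: together they cover Central, North, Campus, Harbor, South — every zone.
Total opening cost: 7 + 5 = 12.
No cover costs less than 12.

12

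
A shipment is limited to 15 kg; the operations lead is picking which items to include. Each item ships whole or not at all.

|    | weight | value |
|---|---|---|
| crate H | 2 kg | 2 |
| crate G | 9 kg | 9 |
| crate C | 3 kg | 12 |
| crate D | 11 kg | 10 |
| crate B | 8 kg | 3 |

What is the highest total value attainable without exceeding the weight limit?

23

Allowing fractional choices, the relaxed optimum would be about 23.9, but items are indivisible.
crate C + crate D: weight 3 + 11 = 14 ≤ 15, value 12 + 10 = 22.
crate G + crate C: weight 9 + 3 = 12 ≤ 15, value 9 + 12 = 21.
crate H + crate G + crate C: weight 2 + 9 + 3 = 14 ≤ 15, value 2 + 9 + 12 = 23.
Best is crate H, crate G, and crate C with total value 23.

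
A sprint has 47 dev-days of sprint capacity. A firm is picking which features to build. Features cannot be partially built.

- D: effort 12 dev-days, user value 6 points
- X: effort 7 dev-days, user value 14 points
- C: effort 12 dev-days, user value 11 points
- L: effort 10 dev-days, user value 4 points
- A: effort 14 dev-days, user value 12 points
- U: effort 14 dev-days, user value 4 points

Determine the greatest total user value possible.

43

Take D, X, C, and A: effort 12 + 7 + 12 + 14 = 45 ≤ 47, user value 6 + 14 + 11 + 12 = 43.
No other feasible combination does better.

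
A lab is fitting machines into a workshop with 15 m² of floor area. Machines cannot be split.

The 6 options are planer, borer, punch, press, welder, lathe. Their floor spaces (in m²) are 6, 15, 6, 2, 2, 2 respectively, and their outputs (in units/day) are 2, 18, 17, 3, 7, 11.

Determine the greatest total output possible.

Allowing fractional choices, the relaxed optimum would be about 41.6, but machines are indivisible.
punch + press + welder + lathe: floor space 6 + 2 + 2 + 2 = 12 ≤ 15, output 17 + 3 + 7 + 11 = 38.
punch + welder + lathe: floor space 6 + 2 + 2 = 10 ≤ 15, output 17 + 7 + 11 = 35.
Best is punch, press, welder, and lathe with total output 38.

38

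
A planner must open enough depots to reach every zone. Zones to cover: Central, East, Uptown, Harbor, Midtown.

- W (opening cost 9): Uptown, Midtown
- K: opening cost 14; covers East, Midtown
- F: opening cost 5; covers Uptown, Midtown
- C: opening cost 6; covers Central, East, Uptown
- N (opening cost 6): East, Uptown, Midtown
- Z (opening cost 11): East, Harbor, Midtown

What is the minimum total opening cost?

17

The greedy cost-per-new-zone heuristic would pick C, F, and Z for 22, but a cheaper cover exists.
Choose C and Z: together they cover Central, East, Uptown, Harbor, Midtown — every zone.
Total opening cost: 6 + 11 = 17.
No cover costs less than 17.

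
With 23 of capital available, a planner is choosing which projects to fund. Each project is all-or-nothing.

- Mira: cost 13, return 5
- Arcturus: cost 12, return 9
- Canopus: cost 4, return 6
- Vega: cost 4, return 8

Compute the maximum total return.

This is an integer program with binary decision variables.
Allowing fractional choices, the relaxed optimum would be about 24.2, but projects are indivisible.
Arcturus + Vega: cost 12 + 4 = 16 ≤ 23, return 9 + 8 = 17.
Arcturus + Canopus + Vega: cost 12 + 4 + 4 = 20 ≤ 23, return 9 + 6 + 8 = 23.
Mira + Canopus + Vega: cost 13 + 4 + 4 = 21 ≤ 23, return 5 + 6 + 8 = 19.
Best is Arcturus, Canopus, and Vega with total return 23.

23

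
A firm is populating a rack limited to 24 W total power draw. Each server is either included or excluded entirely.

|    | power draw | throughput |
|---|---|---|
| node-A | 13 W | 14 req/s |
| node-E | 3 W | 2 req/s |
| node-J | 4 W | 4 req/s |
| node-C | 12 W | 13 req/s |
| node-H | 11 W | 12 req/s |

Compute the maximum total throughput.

This is a 0-1 knapsack instance.
Allowing fractional choices, the relaxed optimum would be about 26.1, but servers are indivisible.
node-A + node-H: power draw 13 + 11 = 24 ≤ 24, throughput 14 + 12 = 26.
node-A + node-E + node-J: power draw 13 + 3 + 4 = 20 ≤ 24, throughput 14 + 2 + 4 = 20.
node-C + node-H: power draw 12 + 11 = 23 ≤ 24, throughput 13 + 12 = 25.
Best is node-A and node-H with total throughput 26.

26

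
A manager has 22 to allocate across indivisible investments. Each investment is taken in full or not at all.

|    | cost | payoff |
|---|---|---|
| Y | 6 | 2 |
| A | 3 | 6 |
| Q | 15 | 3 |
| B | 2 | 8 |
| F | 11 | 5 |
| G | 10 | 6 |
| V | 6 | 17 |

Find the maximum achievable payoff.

Treat it as a binary knapsack problem.
Allowing fractional choices, the relaxed optimum would be about 37.5, but investments are indivisible.
A + B + G + V: cost 3 + 2 + 10 + 6 = 21 ≤ 22, payoff 6 + 8 + 6 + 17 = 37.
A + B + F + V: cost 3 + 2 + 11 + 6 = 22 ≤ 22, payoff 6 + 8 + 5 + 17 = 36.
Y + A + B + V: cost 6 + 3 + 2 + 6 = 17 ≤ 22, payoff 2 + 6 + 8 + 17 = 33.
Best is A, B, G, and V with total payoff 37.

37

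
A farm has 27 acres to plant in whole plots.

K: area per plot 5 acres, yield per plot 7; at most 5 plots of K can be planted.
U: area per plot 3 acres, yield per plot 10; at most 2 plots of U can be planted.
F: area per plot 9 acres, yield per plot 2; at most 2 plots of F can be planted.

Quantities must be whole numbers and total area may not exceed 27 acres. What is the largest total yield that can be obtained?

48

Take 4×K and 2×U: area 26 ≤ 27, yield 4·7 + 2·10 = 48.
U has the best ratio (10/3) and is taken to its limit of 2; remaining capacity is filled optimally with the others.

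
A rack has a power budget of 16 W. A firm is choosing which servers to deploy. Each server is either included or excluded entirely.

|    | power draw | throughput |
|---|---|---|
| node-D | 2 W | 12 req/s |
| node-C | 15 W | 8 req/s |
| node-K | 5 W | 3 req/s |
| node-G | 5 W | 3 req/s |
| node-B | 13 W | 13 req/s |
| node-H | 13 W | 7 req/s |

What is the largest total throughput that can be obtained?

node-D + node-K + node-G: power draw 2 + 5 + 5 = 12 ≤ 16, throughput 12 + 3 + 3 = 18.
node-D + node-H: power draw 2 + 13 = 15 ≤ 16, throughput 12 + 7 = 19.
node-D + node-B: power draw 2 + 13 = 15 ≤ 16, throughput 12 + 13 = 25.
Best is node-D and node-B with total throughput 25.

25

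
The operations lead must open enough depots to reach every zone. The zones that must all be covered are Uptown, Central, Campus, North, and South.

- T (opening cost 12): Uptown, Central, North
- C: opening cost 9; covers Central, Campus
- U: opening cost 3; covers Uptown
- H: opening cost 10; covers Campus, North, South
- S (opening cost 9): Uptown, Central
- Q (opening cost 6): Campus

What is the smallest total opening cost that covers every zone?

19

The greedy cost-per-new-zone heuristic would pick U, H, and C for 22, but a cheaper cover exists.
Choose H and S: together they cover Uptown, Central, Campus, North, South — every zone.
Total opening cost: 10 + 9 = 19.
No cover costs less than 19.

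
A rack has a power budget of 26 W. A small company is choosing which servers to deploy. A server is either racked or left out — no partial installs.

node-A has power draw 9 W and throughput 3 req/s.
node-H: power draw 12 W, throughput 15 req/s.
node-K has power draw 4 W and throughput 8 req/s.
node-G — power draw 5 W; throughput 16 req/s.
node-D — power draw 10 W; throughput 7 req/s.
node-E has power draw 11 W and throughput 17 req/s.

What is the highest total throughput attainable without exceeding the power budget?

Take node-K, node-G, and node-E: power draw 4 + 5 + 11 = 20 ≤ 26, throughput 8 + 16 + 17 = 41.
No other feasible combination does better.

41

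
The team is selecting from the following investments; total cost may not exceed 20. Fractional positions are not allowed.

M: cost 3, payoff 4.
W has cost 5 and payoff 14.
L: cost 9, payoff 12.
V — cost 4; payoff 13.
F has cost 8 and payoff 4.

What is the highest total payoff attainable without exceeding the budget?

Take W, L, and V: cost 5 + 9 + 4 = 18 ≤ 20, payoff 14 + 12 + 13 = 39.
No other feasible combination does better.

39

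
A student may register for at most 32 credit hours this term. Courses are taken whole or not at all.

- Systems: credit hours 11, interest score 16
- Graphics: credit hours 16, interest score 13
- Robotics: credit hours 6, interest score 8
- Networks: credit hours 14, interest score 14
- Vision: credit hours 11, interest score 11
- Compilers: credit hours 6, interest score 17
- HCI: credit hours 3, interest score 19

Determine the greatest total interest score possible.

Take Systems, Vision, Compilers, and HCI: credit hours 11 + 11 + 6 + 3 = 31 ≤ 32, interest score 16 + 11 + 17 + 19 = 63.
No other feasible combination does better.

63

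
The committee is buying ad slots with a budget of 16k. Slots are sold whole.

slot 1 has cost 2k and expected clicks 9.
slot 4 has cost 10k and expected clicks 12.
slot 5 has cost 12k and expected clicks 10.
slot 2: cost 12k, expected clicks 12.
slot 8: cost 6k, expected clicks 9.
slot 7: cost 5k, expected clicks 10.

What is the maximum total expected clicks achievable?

28

slot 4 + slot 7: cost 10 + 5 = 15 ≤ 16, expected clicks 12 + 10 = 22.
slot 1 + slot 8 + slot 7: cost 2 + 6 + 5 = 13 ≤ 16, expected clicks 9 + 9 + 10 = 28.
Best is slot 1, slot 8, and slot 7 with total expected clicks 28.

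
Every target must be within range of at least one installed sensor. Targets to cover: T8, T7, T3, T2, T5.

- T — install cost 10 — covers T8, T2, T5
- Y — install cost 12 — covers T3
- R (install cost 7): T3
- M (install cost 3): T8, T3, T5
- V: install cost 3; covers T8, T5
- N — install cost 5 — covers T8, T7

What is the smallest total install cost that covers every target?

Choose T, M, and N: together they cover T8, T7, T3, T2, T5 — every target.
Total install cost: 10 + 3 + 5 = 18.
No cover costs less than 18.

18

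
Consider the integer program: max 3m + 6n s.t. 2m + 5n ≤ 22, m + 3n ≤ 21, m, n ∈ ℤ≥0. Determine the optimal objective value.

(m,n)=(11,0): 2·11+5·0=22≤22, 1·11+3·0=11≤21, objective 33.
(m,n)=(10,0): 2·10+5·0=20≤22, 1·10+3·0=10≤21, objective 30.
The best lattice point is (11,0), giving 33.

33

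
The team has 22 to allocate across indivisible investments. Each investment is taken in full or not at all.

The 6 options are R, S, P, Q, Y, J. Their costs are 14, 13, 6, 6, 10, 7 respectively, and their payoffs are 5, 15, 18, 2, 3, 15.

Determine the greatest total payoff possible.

35

Allowing fractional choices, the relaxed optimum would be about 43.4, but investments are indivisible.
S + P: cost 13 + 6 = 19 ≤ 22, payoff 15 + 18 = 33.
P + J: cost 6 + 7 = 13 ≤ 22, payoff 18 + 15 = 33.
P + Q + J: cost 6 + 6 + 7 = 19 ≤ 22, payoff 18 + 2 + 15 = 35.
Best is P, Q, and J with total payoff 35.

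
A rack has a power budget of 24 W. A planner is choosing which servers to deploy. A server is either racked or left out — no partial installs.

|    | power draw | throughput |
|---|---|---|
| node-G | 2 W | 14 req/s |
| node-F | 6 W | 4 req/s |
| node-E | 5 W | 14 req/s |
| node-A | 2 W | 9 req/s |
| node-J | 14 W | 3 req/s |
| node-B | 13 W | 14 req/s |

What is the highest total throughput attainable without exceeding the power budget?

51

This is a 0-1 knapsack instance.
node-G + node-E + node-B: power draw 2 + 5 + 13 = 20 ≤ 24, throughput 14 + 14 + 14 = 42.
node-G + node-E + node-A + node-B: power draw 2 + 5 + 2 + 13 = 22 ≤ 24, throughput 14 + 14 + 9 + 14 = 51.
node-G + node-F + node-E + node-A: power draw 2 + 6 + 5 + 2 = 15 ≤ 24, throughput 14 + 4 + 14 + 9 = 41.
Best is node-G, node-E, node-A, and node-B with total throughput 51.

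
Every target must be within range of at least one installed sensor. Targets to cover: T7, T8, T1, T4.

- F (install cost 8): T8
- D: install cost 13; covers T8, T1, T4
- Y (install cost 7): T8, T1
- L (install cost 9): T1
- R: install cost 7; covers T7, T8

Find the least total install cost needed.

20

The greedy cost-per-new-target heuristic would pick Y, R, and D for 27, but a cheaper cover exists.
Choose D and R: together they cover T7, T8, T1, T4 — every target.
Total install cost: 13 + 7 = 20.
No cover costs less than 20.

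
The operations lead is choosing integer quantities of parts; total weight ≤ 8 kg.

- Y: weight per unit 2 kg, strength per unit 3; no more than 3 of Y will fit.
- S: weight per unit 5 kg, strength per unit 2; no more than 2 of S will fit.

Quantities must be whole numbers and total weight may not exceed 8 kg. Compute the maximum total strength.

9

Take 3×Y: weight 6 ≤ 8, strength 3·3 = 9.
Y has the best ratio (3/2) and is taken to its limit of 3; remaining capacity is filled optimally with the others.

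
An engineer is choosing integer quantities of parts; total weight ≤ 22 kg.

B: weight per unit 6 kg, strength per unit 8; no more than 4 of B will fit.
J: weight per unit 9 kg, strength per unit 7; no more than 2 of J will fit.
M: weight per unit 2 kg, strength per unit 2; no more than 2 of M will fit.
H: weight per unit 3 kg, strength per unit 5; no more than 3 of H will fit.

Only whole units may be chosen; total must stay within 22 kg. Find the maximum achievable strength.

H has the best ratio (5/3); taking only H gives at most 3×5 = 15 (stopped by the supply cap of 3).
Mixing does better — 2×B and 3×H: weight 21 ≤ 22, strength 2·8 + 3·5 = 31.

31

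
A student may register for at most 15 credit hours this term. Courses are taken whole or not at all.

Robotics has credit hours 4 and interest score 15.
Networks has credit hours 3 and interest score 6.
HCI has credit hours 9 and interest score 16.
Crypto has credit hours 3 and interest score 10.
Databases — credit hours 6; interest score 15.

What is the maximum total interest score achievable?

40

Allowing fractional choices, the relaxed optimum would be about 44.0, but courses are indivisible.
Robotics + Crypto + Databases: credit hours 4 + 3 + 6 = 13 ≤ 15, interest score 15 + 10 + 15 = 40.
Robotics + Networks + Databases: credit hours 4 + 3 + 6 = 13 ≤ 15, interest score 15 + 6 + 15 = 36.
Best is Robotics, Crypto, and Databases with total interest score 40.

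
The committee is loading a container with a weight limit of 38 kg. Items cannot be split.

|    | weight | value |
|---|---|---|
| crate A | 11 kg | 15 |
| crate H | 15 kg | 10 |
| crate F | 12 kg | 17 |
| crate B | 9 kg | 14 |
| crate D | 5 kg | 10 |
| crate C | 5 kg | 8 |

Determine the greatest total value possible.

Allowing fractional choices, the relaxed optimum would be about 58.5, but items are indivisible.
crate A + crate F + crate B + crate C: weight 11 + 12 + 9 + 5 = 37 ≤ 38, value 15 + 17 + 14 + 8 = 54.
crate A + crate F + crate B + crate D: weight 11 + 12 + 9 + 5 = 37 ≤ 38, value 15 + 17 + 14 + 10 = 56.
Best is crate A, crate F, crate B, and crate D with total value 56.

56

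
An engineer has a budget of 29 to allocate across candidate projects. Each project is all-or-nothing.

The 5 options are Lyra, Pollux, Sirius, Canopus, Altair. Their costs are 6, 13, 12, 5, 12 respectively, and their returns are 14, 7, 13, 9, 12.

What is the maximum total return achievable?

36

Treat it as a binary knapsack problem.
Allowing fractional choices, the relaxed optimum would be about 42.0, but projects are indivisible.
Sirius + Canopus + Altair: cost 12 + 5 + 12 = 29 ≤ 29, return 13 + 9 + 12 = 34.
Lyra + Canopus + Altair: cost 6 + 5 + 12 = 23 ≤ 29, return 14 + 9 + 12 = 35.
Lyra + Sirius + Canopus: cost 6 + 12 + 5 = 23 ≤ 29, return 14 + 13 + 9 = 36.
Best is Lyra, Sirius, and Canopus with total return 36.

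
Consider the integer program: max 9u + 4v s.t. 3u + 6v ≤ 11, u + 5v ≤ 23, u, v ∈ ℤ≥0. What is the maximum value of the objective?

Relaxing integrality, the LP optimum is 33.00 at (u,v) = (3.67, 0), which is not an integer point.
(u,v)=(3,0): 3·3+6·0=9≤11, 1·3+5·0=3≤23, objective 27.
(u,v)=(2,0): 3·2+6·0=6≤11, 1·2+5·0=2≤23, objective 18.
No feasible integer point exceeds 27.

27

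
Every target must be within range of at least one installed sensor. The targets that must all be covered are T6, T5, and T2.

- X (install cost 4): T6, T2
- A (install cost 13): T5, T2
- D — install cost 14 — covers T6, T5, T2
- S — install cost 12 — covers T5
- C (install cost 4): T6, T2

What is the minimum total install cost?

14

The greedy cost-per-new-target heuristic would pick X and S for 16, but a cheaper cover exists.
D alone covers T6, T5, T2 — every target.
Total install cost: 14.
No cover costs less than 14.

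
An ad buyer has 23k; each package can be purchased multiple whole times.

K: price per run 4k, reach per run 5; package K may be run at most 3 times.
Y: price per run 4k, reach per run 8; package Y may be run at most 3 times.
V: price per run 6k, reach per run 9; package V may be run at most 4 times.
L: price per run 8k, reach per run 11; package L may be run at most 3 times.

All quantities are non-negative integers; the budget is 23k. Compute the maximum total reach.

Y has the best ratio (8/4); taking only Y gives at most 3×8 = 24 (stopped by the supply cap of 3).
Mixing does better — 1×K, 3×Y, and 1×V: price 22 ≤ 23, reach 1·5 + 3·8 + 1·9 = 38.

38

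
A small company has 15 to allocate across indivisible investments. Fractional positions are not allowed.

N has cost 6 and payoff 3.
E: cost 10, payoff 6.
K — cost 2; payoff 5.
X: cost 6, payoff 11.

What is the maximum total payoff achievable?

19

Allowing fractional choices, the relaxed optimum would be about 20.2, but investments are indivisible.
N + X: cost 6 + 6 = 12 ≤ 15, payoff 3 + 11 = 14.
N + K + X: cost 6 + 2 + 6 = 14 ≤ 15, payoff 3 + 5 + 11 = 19.
K + X: cost 2 + 6 = 8 ≤ 15, payoff 5 + 11 = 16.
Best is N, K, and X with total payoff 19.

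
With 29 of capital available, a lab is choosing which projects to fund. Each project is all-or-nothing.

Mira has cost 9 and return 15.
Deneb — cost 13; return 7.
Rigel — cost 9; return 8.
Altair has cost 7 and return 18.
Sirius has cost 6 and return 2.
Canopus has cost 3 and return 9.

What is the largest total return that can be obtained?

Take Mira, Rigel, Altair, and Canopus: cost 9 + 9 + 7 + 3 = 28 ≤ 29, return 15 + 8 + 18 + 9 = 50.
No other feasible combination does better.

50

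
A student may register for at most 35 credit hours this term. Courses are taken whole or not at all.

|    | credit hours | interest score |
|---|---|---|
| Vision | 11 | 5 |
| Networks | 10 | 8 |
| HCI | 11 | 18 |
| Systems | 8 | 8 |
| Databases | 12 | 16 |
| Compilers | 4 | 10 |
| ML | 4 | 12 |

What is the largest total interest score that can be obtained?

HCI + Systems + Databases + Compilers: credit hours 11 + 8 + 12 + 4 = 35 ≤ 35, interest score 18 + 8 + 16 + 10 = 52.
HCI + Systems + Databases + ML: credit hours 11 + 8 + 12 + 4 = 35 ≤ 35, interest score 18 + 8 + 16 + 12 = 54.
HCI + Databases + Compilers + ML: credit hours 11 + 12 + 4 + 4 = 31 ≤ 35, interest score 18 + 16 + 10 + 12 = 56.
Best is HCI, Databases, Compilers, and ML with total interest score 56.

56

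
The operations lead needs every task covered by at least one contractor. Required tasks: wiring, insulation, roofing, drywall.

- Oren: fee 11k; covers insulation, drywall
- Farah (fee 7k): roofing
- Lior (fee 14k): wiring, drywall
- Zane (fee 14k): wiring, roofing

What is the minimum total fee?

This is an integer covering problem.
The greedy cost-per-new-task heuristic would pick Oren, Farah, and Lior for 32, but a cheaper cover exists.
Choose Oren and Zane: together they cover wiring, insulation, roofing, drywall — every task.
Total fee: 11 + 14 = 25.
No cover costs less than 25.

25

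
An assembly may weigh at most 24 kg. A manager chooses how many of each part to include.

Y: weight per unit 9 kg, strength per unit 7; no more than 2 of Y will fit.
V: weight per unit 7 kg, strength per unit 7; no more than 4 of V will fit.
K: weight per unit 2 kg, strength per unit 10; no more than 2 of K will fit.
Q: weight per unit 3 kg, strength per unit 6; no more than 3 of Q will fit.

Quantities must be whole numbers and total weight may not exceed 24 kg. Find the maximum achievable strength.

46

This is a bounded integer knapsack.
Take 2×V, 2×K, and 2×Q: weight 24 ≤ 24, strength 2·7 + 2·10 + 2·6 = 46.
K has the best ratio (10/2) and is taken to its limit of 2; remaining capacity is filled optimally with the others.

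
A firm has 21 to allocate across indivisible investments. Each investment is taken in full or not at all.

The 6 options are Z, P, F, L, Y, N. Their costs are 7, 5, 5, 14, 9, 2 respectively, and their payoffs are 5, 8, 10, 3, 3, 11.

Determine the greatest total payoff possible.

This is a 0-1 knapsack instance.
P + F + N: cost 5 + 5 + 2 = 12 ≤ 21, payoff 8 + 10 + 11 = 29.
P + F + Y + N: cost 5 + 5 + 9 + 2 = 21 ≤ 21, payoff 8 + 10 + 3 + 11 = 32.
Z + P + F + N: cost 7 + 5 + 5 + 2 = 19 ≤ 21, payoff 5 + 8 + 10 + 11 = 34.
Best is Z, P, F, and N with total payoff 34.

34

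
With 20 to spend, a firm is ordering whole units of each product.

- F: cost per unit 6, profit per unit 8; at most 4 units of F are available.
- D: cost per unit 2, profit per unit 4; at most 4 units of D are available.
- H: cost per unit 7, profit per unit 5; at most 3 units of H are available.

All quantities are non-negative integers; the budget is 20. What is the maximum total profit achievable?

32

2×F and 3×D: cost 18 ≤ 20, profit 2·8 + 3·4 = 28.
2×F and 4×D: cost 20 ≤ 20, profit 2·8 + 4·4 = 32.
Best is 32.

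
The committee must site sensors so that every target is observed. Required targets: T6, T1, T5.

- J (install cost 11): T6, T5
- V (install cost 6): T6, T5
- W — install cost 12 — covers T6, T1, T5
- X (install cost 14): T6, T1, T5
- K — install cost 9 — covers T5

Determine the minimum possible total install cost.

12

This is an integer covering problem.
The greedy cost-per-new-target heuristic would pick V and W for 18, but a cheaper cover exists.
W alone covers T6, T1, T5 — every target.
Total install cost: 12.
No cover costs less than 12.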